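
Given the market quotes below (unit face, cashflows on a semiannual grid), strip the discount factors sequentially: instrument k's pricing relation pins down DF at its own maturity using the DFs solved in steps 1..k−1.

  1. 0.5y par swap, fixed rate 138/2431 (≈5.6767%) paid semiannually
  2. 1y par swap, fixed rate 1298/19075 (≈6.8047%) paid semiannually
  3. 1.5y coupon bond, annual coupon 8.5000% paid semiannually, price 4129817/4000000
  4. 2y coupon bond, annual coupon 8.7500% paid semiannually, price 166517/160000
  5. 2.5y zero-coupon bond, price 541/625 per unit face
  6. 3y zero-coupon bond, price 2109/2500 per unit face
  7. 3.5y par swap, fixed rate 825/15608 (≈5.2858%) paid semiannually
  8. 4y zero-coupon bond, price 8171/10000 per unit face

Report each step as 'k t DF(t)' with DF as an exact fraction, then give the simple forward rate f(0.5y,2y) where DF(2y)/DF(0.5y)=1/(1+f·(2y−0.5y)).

step 1 [0.5y] swap r/2=69/2431: DF=(1 − 69/2431·(0))/(1+69/2431) = 2431/2500 ≈ 0.972400
step 2 [1y] swap r/2=649/19075: DF=(1 − 649/19075·(0.972400))/(1+649/19075) = 9351/10000 ≈ 0.935100
step 3 [1.5y] bond c/2=17/400: DF=(4129817/4000000 − 17/400·(0.972400+0.935100))/(1+17/400) = 4563/5000 ≈ 0.912600
step 4 [2y] bond c/2=7/160: DF=(166517/160000 − 7/160·(0.972400+0.935100+0.912600))/(1+7/160) = 8789/10000 ≈ 0.878900
step 5 [2.5y] zero: DF = P = 541/625 ≈ 0.865600
step 6 [3y] zero: DF = P = 2109/2500 ≈ 0.843600
step 7 [3.5y] swap r/2=825/31216: DF=(1 − 825/31216·(0.972400+0.935100+0.912600+0.878900+0.865600+0.843600))/(1+825/31216) = 167/200 ≈ 0.835000
step 8 [4y] zero: DF = P = 8171/10000 ≈ 0.817100

1 1/2 2431/2500
2 1 9351/10000
3 3/2 4563/5000
4 2 8789/10000
5 5/2 541/625
6 3 2109/2500
7 7/2 167/200
8 4 8171/10000
f(0.5y,2y) = ((2431/2500)/(8789/10000) − 1)/(3/2) = 10/141 ≈ 7.0922%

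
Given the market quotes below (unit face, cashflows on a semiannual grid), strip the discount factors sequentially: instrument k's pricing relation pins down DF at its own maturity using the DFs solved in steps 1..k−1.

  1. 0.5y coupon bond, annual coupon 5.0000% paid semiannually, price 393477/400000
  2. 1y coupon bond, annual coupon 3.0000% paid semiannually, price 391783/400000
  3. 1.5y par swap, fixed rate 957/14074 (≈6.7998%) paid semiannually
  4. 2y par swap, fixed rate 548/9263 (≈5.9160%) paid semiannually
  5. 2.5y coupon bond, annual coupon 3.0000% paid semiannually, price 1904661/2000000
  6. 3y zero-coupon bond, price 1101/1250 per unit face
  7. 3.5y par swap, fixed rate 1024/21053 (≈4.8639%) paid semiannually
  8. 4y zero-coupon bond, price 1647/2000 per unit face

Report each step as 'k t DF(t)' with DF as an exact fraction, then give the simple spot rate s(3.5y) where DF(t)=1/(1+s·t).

step 1 [0.5y] bond c/2=1/40: DF=(393477/400000 − 1/40·(0))/(1+1/40) = 9597/10000 ≈ 0.959700
step 2 [1y] bond c/2=3/200: DF=(391783/400000 − 3/200·(0.959700))/(1+3/200) = 2377/2500 ≈ 0.950800
step 3 [1.5y] swap r/2=957/28148: DF=(1 − 957/28148·(0.959700+0.950800))/(1+957/28148) = 9043/10000 ≈ 0.904300
step 4 [2y] swap r/2=274/9263: DF=(1 − 274/9263·(0.959700+0.950800+0.904300))/(1+274/9263) = 1113/1250 ≈ 0.890400
step 5 [2.5y] bond c/2=3/200: DF=(1904661/2000000 − 3/200·(0.959700+0.950800+0.904300+0.890400))/(1+3/200) = 1767/2000 ≈ 0.883500
step 6 [3y] zero: DF = P = 1101/1250 ≈ 0.880800
step 7 [3.5y] swap r/2=512/21053: DF=(1 − 512/21053·(0.959700+0.950800+0.904300+0.890400+0.883500+0.880800))/(1+512/21053) = 529/625 ≈ 0.846400
step 8 [4y] zero: DF = P = 1647/2000 ≈ 0.823500

1 1/2 9597/10000
2 1 2377/2500
3 3/2 9043/10000
4 2 1113/1250
5 5/2 1767/2000
6 3 1101/1250
7 7/2 529/625
8 4 1647/2000
s(3.5y) = (1/(529/625) − 1)/(7/2) = 192/3703 ≈ 5.1850%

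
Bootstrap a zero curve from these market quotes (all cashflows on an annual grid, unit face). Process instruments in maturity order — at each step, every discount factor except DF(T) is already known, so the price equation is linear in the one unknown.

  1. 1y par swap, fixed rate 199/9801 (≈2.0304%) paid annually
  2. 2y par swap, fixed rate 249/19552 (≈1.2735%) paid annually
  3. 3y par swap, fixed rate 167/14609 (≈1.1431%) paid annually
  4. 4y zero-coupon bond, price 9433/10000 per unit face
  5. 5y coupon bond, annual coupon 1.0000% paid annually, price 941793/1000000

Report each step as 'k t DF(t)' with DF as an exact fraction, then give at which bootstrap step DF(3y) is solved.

1 1 9801/10000
2 2 9751/10000
3 3 4833/5000
4 4 9433/10000
5 5 4471/5000
DF(3y) is solved at step 3

step 1 [1y] swap r/1=199/9801: DF=(1 − 199/9801·(0))/(1+199/9801) = 9801/10000 ≈ 0.980100
step 2 [2y] swap r/1=249/19552: DF=(1 − 249/19552·(0.980100))/(1+249/19552) = 9751/10000 ≈ 0.975100
step 3 [3y] swap r/1=167/14609: DF=(1 − 167/14609·(0.980100+0.975100))/(1+167/14609) = 4833/5000 ≈ 0.966600
step 4 [4y] zero: DF = P = 9433/10000 ≈ 0.943300
step 5 [5y] bond c/1=1/100: DF=(941793/1000000 − 1/100·(0.980100+0.975100+0.966600+0.943300))/(1+1/100) = 4471/5000 ≈ 0.894200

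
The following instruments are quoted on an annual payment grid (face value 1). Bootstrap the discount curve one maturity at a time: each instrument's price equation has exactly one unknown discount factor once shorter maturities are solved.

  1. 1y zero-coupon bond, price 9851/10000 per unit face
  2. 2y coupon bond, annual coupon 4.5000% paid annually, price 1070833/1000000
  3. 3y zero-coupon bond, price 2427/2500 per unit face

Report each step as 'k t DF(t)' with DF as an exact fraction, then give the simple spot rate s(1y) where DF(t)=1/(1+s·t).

1 1 9851/10000
2 2 9823/10000
3 3 2427/2500
s(1y) = (1/(9851/10000) − 1)/(1) = 149/9851 ≈ 1.5125%

step 1 [1y] zero: DF = P = 9851/10000 ≈ 0.985100
step 2 [2y] bond c/1=9/200: DF=(1070833/1000000 − 9/200·(0.985100))/(1+9/200) = 9823/10000 ≈ 0.982300
step 3 [3y] zero: DF = P = 2427/2500 ≈ 0.970800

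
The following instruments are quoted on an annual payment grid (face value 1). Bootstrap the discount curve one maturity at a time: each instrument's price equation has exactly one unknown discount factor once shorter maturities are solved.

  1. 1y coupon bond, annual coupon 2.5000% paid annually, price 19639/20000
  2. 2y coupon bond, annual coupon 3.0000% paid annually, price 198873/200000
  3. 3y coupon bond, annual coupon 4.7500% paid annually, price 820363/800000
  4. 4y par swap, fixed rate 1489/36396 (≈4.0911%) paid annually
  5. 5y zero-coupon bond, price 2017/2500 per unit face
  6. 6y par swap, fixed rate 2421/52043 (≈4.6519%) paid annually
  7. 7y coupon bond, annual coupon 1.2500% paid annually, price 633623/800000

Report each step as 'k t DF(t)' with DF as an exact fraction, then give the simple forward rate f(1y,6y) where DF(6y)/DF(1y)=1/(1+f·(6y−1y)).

step 1 [1y] bond c/1=1/40: DF=(19639/20000 − 1/40·(0))/(1+1/40) = 479/500 ≈ 0.958000
step 2 [2y] bond c/1=3/100: DF=(198873/200000 − 3/100·(0.958000))/(1+3/100) = 15/16 ≈ 0.937500
step 3 [3y] bond c/1=19/400: DF=(820363/800000 − 19/400·(0.958000+0.937500))/(1+19/400) = 893/1000 ≈ 0.893000
step 4 [4y] swap r/1=1489/36396: DF=(1 − 1489/36396·(0.958000+0.937500+0.893000))/(1+1489/36396) = 8511/10000 ≈ 0.851100
step 5 [5y] zero: DF = P = 2017/2500 ≈ 0.806800
step 6 [6y] swap r/1=2421/52043: DF=(1 − 2421/52043·(0.958000+0.937500+0.893000+0.851100+0.806800))/(1+2421/52043) = 7579/10000 ≈ 0.757900
step 7 [7y] bond c/1=1/80: DF=(633623/800000 − 1/80·(0.958000+0.937500+0.893000+0.851100+0.806800+0.757900))/(1+1/80) = 359/500 ≈ 0.718000

1 1 479/500
2 2 15/16
3 3 893/1000
4 4 8511/10000
5 5 2017/2500
6 6 7579/10000
7 7 359/500
f(1y,6y) = ((479/500)/(7579/10000) − 1)/(5) = 2001/37895 ≈ 5.2804%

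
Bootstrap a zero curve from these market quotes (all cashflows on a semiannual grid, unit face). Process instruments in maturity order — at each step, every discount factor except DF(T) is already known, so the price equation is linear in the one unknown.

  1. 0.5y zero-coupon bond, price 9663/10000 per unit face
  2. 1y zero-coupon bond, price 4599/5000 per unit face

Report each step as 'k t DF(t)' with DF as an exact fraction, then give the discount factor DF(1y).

step 1 [0.5y] zero: DF = P = 9663/10000 ≈ 0.966300
step 2 [1y] zero: DF = P = 4599/5000 ≈ 0.919800

1 1/2 9663/10000
2 1 4599/5000
DF(1y) = 4599/5000 ≈ 0.919800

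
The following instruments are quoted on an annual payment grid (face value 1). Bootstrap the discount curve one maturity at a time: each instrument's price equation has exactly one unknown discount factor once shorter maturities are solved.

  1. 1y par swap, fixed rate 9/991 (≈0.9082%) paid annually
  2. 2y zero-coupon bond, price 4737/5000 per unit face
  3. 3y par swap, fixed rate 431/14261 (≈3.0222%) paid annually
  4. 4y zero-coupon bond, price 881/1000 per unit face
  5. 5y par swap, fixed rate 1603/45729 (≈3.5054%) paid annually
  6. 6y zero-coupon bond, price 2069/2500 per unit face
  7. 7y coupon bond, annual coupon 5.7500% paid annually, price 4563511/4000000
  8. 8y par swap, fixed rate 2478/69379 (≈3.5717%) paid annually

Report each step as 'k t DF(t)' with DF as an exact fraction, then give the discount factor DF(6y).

step 1 [1y] swap r/1=9/991: DF=(1 − 9/991·(0))/(1+9/991) = 991/1000 ≈ 0.991000
step 2 [2y] zero: DF = P = 4737/5000 ≈ 0.947400
step 3 [3y] swap r/1=431/14261: DF=(1 − 431/14261·(0.991000+0.947400))/(1+431/14261) = 4569/5000 ≈ 0.913800
step 4 [4y] zero: DF = P = 881/1000 ≈ 0.881000
step 5 [5y] swap r/1=1603/45729: DF=(1 − 1603/45729·(0.991000+0.947400+0.913800+0.881000))/(1+1603/45729) = 8397/10000 ≈ 0.839700
step 6 [6y] zero: DF = P = 2069/2500 ≈ 0.827600
step 7 [7y] bond c/1=23/400: DF=(4563511/4000000 − 23/400·(0.991000+0.947400+0.913800+0.881000+0.839700+0.827600))/(1+23/400) = 1963/2500 ≈ 0.785200
step 8 [8y] swap r/1=2478/69379: DF=(1 − 2478/69379·(0.991000+0.947400+0.913800+0.881000+0.839700+0.827600+0.785200))/(1+2478/69379) = 3761/5000 ≈ 0.752200

1 1 991/1000
2 2 4737/5000
3 3 4569/5000
4 4 881/1000
5 5 8397/10000
6 6 2069/2500
7 7 1963/2500
8 8 3761/5000
DF(6y) = 2069/2500 ≈ 0.827600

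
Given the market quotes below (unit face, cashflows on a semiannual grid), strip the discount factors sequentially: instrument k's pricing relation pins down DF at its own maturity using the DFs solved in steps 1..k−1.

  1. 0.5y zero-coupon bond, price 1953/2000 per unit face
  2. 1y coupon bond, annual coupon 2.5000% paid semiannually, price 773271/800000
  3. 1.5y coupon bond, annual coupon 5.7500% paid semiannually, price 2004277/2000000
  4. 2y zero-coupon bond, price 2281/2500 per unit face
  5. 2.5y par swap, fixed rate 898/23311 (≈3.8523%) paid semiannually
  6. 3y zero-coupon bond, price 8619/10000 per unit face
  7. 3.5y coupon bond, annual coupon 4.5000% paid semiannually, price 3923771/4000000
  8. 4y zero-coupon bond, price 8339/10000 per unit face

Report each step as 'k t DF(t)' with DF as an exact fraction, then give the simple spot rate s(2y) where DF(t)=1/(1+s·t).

1 1/2 1953/2000
2 1 4713/5000
3 3/2 1841/2000
4 2 2281/2500
5 5/2 4551/5000
6 3 8619/10000
7 7/2 4189/5000
8 4 8339/10000
s(2y) = (1/(2281/2500) − 1)/(2) = 219/4562 ≈ 4.8005%

step 1 [0.5y] zero: DF = P = 1953/2000 ≈ 0.976500
step 2 [1y] bond c/2=1/80: DF=(773271/800000 − 1/80·(0.976500))/(1+1/80) = 4713/5000 ≈ 0.942600
step 3 [1.5y] bond c/2=23/800: DF=(2004277/2000000 − 23/800·(0.976500+0.942600))/(1+23/800) = 1841/2000 ≈ 0.920500
step 4 [2y] zero: DF = P = 2281/2500 ≈ 0.912400
step 5 [2.5y] swap r/2=449/23311: DF=(1 − 449/23311·(0.976500+0.942600+0.920500+0.912400))/(1+449/23311) = 4551/5000 ≈ 0.910200
step 6 [3y] zero: DF = P = 8619/10000 ≈ 0.861900
step 7 [3.5y] bond c/2=9/400: DF=(3923771/4000000 − 9/400·(0.976500+0.942600+0.920500+0.912400+0.910200+0.861900))/(1+9/400) = 4189/5000 ≈ 0.837800
step 8 [4y] zero: DF = P = 8339/10000 ≈ 0.833900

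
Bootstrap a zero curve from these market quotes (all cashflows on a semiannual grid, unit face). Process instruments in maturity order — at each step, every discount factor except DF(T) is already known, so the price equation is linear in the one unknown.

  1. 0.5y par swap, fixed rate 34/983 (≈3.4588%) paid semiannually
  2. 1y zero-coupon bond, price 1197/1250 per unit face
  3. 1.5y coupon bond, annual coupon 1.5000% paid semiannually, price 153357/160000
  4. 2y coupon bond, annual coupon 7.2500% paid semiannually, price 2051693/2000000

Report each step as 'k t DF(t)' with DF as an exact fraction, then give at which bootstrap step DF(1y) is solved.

step 1 [0.5y] swap r/2=17/983: DF=(1 − 17/983·(0))/(1+17/983) = 983/1000 ≈ 0.983000
step 2 [1y] zero: DF = P = 1197/1250 ≈ 0.957600
step 3 [1.5y] bond c/2=3/400: DF=(153357/160000 − 3/400·(0.983000+0.957600))/(1+3/400) = 9369/10000 ≈ 0.936900
step 4 [2y] bond c/2=29/800: DF=(2051693/2000000 − 29/800·(0.983000+0.957600+0.936900))/(1+29/800) = 8893/10000 ≈ 0.889300

1 1/2 983/1000
2 1 1197/1250
3 3/2 9369/10000
4 2 8893/10000
DF(1y) is solved at step 2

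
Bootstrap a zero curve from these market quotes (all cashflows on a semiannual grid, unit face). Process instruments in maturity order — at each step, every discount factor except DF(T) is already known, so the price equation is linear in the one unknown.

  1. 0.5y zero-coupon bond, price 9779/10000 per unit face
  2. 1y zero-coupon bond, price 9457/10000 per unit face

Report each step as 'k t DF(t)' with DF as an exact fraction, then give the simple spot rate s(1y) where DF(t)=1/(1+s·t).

step 1 [0.5y] zero: DF = P = 9779/10000 ≈ 0.977900
step 2 [1y] zero: DF = P = 9457/10000 ≈ 0.945700

1 1/2 9779/10000
2 1 9457/10000
s(1y) = (1/(9457/10000) − 1)/(1) = 543/9457 ≈ 5.7418%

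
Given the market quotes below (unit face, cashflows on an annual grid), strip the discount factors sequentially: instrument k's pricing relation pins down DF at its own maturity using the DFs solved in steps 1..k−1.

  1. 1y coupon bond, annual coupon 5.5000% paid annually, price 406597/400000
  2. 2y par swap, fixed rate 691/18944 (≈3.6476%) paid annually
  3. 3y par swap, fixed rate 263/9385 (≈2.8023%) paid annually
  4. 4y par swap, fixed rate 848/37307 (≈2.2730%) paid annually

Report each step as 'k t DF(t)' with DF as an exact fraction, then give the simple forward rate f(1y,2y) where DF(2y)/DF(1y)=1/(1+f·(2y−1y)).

step 1 [1y] bond c/1=11/200: DF=(406597/400000 − 11/200·(0))/(1+11/200) = 1927/2000 ≈ 0.963500
step 2 [2y] swap r/1=691/18944: DF=(1 − 691/18944·(0.963500))/(1+691/18944) = 9309/10000 ≈ 0.930900
step 3 [3y] swap r/1=263/9385: DF=(1 − 263/9385·(0.963500+0.930900))/(1+263/9385) = 9211/10000 ≈ 0.921100
step 4 [4y] swap r/1=848/37307: DF=(1 − 848/37307·(0.963500+0.930900+0.921100))/(1+848/37307) = 572/625 ≈ 0.915200

1 1 1927/2000
2 2 9309/10000
3 3 9211/10000
4 4 572/625
f(1y,2y) = ((1927/2000)/(9309/10000) − 1)/(1) = 326/9309 ≈ 3.5020%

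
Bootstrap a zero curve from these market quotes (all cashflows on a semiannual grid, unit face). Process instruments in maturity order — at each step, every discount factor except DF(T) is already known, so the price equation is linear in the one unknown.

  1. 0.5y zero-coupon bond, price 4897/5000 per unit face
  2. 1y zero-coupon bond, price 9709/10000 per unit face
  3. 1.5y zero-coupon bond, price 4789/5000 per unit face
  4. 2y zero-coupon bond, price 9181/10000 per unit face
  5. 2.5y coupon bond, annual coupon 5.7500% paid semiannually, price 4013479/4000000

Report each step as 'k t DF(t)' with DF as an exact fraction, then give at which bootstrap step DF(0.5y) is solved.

step 1 [0.5y] zero: DF = P = 4897/5000 ≈ 0.979400
step 2 [1y] zero: DF = P = 9709/10000 ≈ 0.970900
step 3 [1.5y] zero: DF = P = 4789/5000 ≈ 0.957800
step 4 [2y] zero: DF = P = 9181/10000 ≈ 0.918100
step 5 [2.5y] bond c/2=23/800: DF=(4013479/4000000 − 23/800·(0.979400+0.970900+0.957800+0.918100))/(1+23/800) = 2171/2500 ≈ 0.868400

1 1/2 4897/5000
2 1 9709/10000
3 3/2 4789/5000
4 2 9181/10000
5 5/2 2171/2500
DF(0.5y) is solved at step 1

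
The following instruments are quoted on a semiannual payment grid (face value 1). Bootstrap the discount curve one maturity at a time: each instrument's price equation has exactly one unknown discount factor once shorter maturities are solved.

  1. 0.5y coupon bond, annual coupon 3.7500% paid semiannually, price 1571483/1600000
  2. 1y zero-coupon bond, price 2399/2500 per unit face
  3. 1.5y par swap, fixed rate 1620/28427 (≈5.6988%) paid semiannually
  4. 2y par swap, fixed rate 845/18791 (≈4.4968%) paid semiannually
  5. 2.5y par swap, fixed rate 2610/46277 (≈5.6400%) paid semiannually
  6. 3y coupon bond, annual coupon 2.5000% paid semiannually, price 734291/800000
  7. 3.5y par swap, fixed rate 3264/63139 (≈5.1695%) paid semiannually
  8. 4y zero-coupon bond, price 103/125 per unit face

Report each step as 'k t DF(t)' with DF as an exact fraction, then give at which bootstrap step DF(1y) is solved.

1 1/2 9641/10000
2 1 2399/2500
3 3/2 919/1000
4 2 1831/2000
5 5/2 1739/2000
6 3 4247/5000
7 7/2 523/625
8 4 103/125
DF(1y) is solved at step 2

step 1 [0.5y] bond c/2=3/160: DF=(1571483/1600000 − 3/160·(0))/(1+3/160) = 9641/10000 ≈ 0.964100
step 2 [1y] zero: DF = P = 2399/2500 ≈ 0.959600
step 3 [1.5y] swap r/2=810/28427: DF=(1 − 810/28427·(0.964100+0.959600))/(1+810/28427) = 919/1000 ≈ 0.919000
step 4 [2y] swap r/2=845/37582: DF=(1 − 845/37582·(0.964100+0.959600+0.919000))/(1+845/37582) = 1831/2000 ≈ 0.915500
step 5 [2.5y] swap r/2=1305/46277: DF=(1 − 1305/46277·(0.964100+0.959600+0.919000+0.915500))/(1+1305/46277) = 1739/2000 ≈ 0.869500
step 6 [3y] bond c/2=1/80: DF=(734291/800000 − 1/80·(0.964100+0.959600+0.919000+0.915500+0.869500))/(1+1/80) = 4247/5000 ≈ 0.849400
step 7 [3.5y] swap r/2=1632/63139: DF=(1 − 1632/63139·(0.964100+0.959600+0.919000+0.915500+0.869500+0.849400))/(1+1632/63139) = 523/625 ≈ 0.836800
step 8 [4y] zero: DF = P = 103/125 ≈ 0.824000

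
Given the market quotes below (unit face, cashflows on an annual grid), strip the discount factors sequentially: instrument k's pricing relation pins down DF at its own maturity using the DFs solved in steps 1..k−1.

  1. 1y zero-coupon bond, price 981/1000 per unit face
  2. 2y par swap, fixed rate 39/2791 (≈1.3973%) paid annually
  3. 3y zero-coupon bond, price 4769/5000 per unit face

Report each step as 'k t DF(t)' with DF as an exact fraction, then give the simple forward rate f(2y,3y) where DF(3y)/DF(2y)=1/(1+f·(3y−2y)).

step 1 [1y] zero: DF = P = 981/1000 ≈ 0.981000
step 2 [2y] swap r/1=39/2791: DF=(1 − 39/2791·(0.981000))/(1+39/2791) = 9727/10000 ≈ 0.972700
step 3 [3y] zero: DF = P = 4769/5000 ≈ 0.953800

1 1 981/1000
2 2 9727/10000
3 3 4769/5000
f(2y,3y) = ((9727/10000)/(4769/5000) − 1)/(1) = 189/9538 ≈ 1.9815%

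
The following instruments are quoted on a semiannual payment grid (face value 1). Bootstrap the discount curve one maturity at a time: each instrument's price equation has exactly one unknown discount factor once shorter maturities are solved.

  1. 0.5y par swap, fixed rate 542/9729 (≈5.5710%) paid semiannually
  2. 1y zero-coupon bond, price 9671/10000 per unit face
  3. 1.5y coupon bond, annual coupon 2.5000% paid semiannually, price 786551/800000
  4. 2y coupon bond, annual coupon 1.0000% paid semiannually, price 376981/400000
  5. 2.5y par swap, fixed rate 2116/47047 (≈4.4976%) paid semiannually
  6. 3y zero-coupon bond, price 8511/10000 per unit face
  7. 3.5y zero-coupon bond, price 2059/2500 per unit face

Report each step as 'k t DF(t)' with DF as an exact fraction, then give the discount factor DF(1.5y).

step 1 [0.5y] swap r/2=271/9729: DF=(1 − 271/9729·(0))/(1+271/9729) = 9729/10000 ≈ 0.972900
step 2 [1y] zero: DF = P = 9671/10000 ≈ 0.967100
step 3 [1.5y] bond c/2=1/80: DF=(786551/800000 − 1/80·(0.972900+0.967100))/(1+1/80) = 9471/10000 ≈ 0.947100
step 4 [2y] bond c/2=1/200: DF=(376981/400000 − 1/200·(0.972900+0.967100+0.947100))/(1+1/200) = 4617/5000 ≈ 0.923400
step 5 [2.5y] swap r/2=1058/47047: DF=(1 − 1058/47047·(0.972900+0.967100+0.947100+0.923400))/(1+1058/47047) = 4471/5000 ≈ 0.894200
step 6 [3y] zero: DF = P = 8511/10000 ≈ 0.851100
step 7 [3.5y] zero: DF = P = 2059/2500 ≈ 0.823600

1 1/2 9729/10000
2 1 9671/10000
3 3/2 9471/10000
4 2 4617/5000
5 5/2 4471/5000
6 3 8511/10000
7 7/2 2059/2500
DF(1.5y) = 9471/10000 ≈ 0.947100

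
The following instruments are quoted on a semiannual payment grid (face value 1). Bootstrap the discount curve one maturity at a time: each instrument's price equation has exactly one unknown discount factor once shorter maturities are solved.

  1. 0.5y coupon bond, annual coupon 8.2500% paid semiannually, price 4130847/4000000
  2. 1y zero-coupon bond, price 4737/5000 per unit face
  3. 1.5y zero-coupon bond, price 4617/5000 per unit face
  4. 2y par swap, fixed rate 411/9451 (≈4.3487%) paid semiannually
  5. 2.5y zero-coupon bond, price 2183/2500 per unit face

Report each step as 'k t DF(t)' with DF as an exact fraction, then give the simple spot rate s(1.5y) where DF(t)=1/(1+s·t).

1 1/2 4959/5000
2 1 4737/5000
3 3/2 4617/5000
4 2 4589/5000
5 5/2 2183/2500
s(1.5y) = (1/(4617/5000) − 1)/(3/2) = 766/13851 ≈ 5.5303%

step 1 [0.5y] bond c/2=33/800: DF=(4130847/4000000 − 33/800·(0))/(1+33/800) = 4959/5000 ≈ 0.991800
step 2 [1y] zero: DF = P = 4737/5000 ≈ 0.947400
step 3 [1.5y] zero: DF = P = 4617/5000 ≈ 0.923400
step 4 [2y] swap r/2=411/18902: DF=(1 − 411/18902·(0.991800+0.947400+0.923400))/(1+411/18902) = 4589/5000 ≈ 0.917800
step 5 [2.5y] zero: DF = P = 2183/2500 ≈ 0.873200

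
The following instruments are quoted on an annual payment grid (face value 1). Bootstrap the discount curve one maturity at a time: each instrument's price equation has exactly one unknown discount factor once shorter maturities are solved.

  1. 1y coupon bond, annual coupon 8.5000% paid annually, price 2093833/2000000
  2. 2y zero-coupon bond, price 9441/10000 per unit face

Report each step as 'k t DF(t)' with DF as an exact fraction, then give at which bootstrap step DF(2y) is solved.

1 1 9649/10000
2 2 9441/10000
DF(2y) is solved at step 2

step 1 [1y] bond c/1=17/200: DF=(2093833/2000000 − 17/200·(0))/(1+17/200) = 9649/10000 ≈ 0.964900
step 2 [2y] zero: DF = P = 9441/10000 ≈ 0.944100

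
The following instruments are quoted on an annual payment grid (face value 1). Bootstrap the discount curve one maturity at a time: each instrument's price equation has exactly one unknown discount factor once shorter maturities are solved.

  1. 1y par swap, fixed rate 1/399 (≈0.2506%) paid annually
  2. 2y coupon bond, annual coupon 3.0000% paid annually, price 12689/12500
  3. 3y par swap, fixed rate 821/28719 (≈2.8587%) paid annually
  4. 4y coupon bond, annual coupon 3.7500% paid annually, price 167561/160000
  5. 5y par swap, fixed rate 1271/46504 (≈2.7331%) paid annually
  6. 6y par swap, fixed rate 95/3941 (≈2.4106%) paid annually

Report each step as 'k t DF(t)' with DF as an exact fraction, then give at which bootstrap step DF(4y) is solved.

1 1 399/400
2 2 1913/2000
3 3 9179/10000
4 4 566/625
5 5 8729/10000
6 6 867/1000
DF(4y) is solved at step 4

step 1 [1y] swap r/1=1/399: DF=(1 − 1/399·(0))/(1+1/399) = 399/400 ≈ 0.997500
step 2 [2y] bond c/1=3/100: DF=(12689/12500 − 3/100·(0.997500))/(1+3/100) = 1913/2000 ≈ 0.956500
step 3 [3y] swap r/1=821/28719: DF=(1 − 821/28719·(0.997500+0.956500))/(1+821/28719) = 9179/10000 ≈ 0.917900
step 4 [4y] bond c/1=3/80: DF=(167561/160000 − 3/80·(0.997500+0.956500+0.917900))/(1+3/80) = 566/625 ≈ 0.905600
step 5 [5y] swap r/1=1271/46504: DF=(1 − 1271/46504·(0.997500+0.956500+0.917900+0.905600))/(1+1271/46504) = 8729/10000 ≈ 0.872900
step 6 [6y] swap r/1=95/3941: DF=(1 − 95/3941·(0.997500+0.956500+0.917900+0.905600+0.872900))/(1+95/3941) = 867/1000 ≈ 0.867000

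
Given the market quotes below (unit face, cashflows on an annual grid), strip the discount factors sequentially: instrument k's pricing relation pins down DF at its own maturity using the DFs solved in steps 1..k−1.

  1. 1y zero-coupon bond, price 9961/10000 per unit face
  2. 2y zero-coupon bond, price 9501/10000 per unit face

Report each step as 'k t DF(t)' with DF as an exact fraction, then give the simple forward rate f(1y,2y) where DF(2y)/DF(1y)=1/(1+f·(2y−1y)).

1 1 9961/10000
2 2 9501/10000
f(1y,2y) = ((9961/10000)/(9501/10000) − 1)/(1) = 460/9501 ≈ 4.8416%

step 1 [1y] zero: DF = P = 9961/10000 ≈ 0.996100
step 2 [2y] zero: DF = P = 9501/10000 ≈ 0.950100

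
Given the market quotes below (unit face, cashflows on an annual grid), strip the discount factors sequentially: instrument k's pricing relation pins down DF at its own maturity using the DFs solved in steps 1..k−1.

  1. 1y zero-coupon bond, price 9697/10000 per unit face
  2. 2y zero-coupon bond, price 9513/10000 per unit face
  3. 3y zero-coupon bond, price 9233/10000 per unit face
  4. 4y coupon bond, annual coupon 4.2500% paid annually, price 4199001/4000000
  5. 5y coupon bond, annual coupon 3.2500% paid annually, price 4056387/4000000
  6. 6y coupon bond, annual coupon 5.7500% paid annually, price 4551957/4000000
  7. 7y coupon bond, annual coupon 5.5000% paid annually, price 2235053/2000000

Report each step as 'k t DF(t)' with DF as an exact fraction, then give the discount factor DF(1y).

1 1 9697/10000
2 2 9513/10000
3 3 9233/10000
4 4 891/1000
5 5 4323/5000
6 6 413/500
7 7 1941/2500
DF(1y) = 9697/10000 ≈ 0.969700

step 1 [1y] zero: DF = P = 9697/10000 ≈ 0.969700
step 2 [2y] zero: DF = P = 9513/10000 ≈ 0.951300
step 3 [3y] zero: DF = P = 9233/10000 ≈ 0.923300
step 4 [4y] bond c/1=17/400: DF=(4199001/4000000 − 17/400·(0.969700+0.951300+0.923300))/(1+17/400) = 891/1000 ≈ 0.891000
step 5 [5y] bond c/1=13/400: DF=(4056387/4000000 − 13/400·(0.969700+0.951300+0.923300+0.891000))/(1+13/400) = 4323/5000 ≈ 0.864600
step 6 [6y] bond c/1=23/400: DF=(4551957/4000000 − 23/400·(0.969700+0.951300+0.923300+0.891000+0.864600))/(1+23/400) = 413/500 ≈ 0.826000
step 7 [7y] bond c/1=11/200: DF=(2235053/2000000 − 11/200·(0.969700+0.951300+0.923300+0.891000+0.864600+0.826000))/(1+11/200) = 1941/2500 ≈ 0.776400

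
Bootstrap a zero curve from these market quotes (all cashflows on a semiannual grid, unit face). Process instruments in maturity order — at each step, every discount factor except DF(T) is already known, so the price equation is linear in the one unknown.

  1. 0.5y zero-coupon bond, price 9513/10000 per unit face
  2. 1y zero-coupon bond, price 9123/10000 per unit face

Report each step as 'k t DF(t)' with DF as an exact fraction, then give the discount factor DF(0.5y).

step 1 [0.5y] zero: DF = P = 9513/10000 ≈ 0.951300
step 2 [1y] zero: DF = P = 9123/10000 ≈ 0.912300

1 1/2 9513/10000
2 1 9123/10000
DF(0.5y) = 9513/10000 ≈ 0.951300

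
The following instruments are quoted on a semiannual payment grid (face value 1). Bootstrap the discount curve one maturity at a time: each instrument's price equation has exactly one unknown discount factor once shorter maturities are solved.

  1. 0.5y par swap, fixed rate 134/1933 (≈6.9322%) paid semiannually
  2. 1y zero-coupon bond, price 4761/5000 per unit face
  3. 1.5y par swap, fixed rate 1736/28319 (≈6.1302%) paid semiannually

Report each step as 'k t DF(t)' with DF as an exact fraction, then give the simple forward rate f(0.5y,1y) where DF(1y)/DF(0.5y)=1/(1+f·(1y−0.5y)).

1 1/2 1933/2000
2 1 4761/5000
3 3/2 2283/2500
f(0.5y,1y) = ((1933/2000)/(4761/5000) − 1)/(1/2) = 143/4761 ≈ 3.0036%

step 1 [0.5y] swap r/2=67/1933: DF=(1 − 67/1933·(0))/(1+67/1933) = 1933/2000 ≈ 0.966500
step 2 [1y] zero: DF = P = 4761/5000 ≈ 0.952200
step 3 [1.5y] swap r/2=868/28319: DF=(1 − 868/28319·(0.966500+0.952200))/(1+868/28319) = 2283/2500 ≈ 0.913200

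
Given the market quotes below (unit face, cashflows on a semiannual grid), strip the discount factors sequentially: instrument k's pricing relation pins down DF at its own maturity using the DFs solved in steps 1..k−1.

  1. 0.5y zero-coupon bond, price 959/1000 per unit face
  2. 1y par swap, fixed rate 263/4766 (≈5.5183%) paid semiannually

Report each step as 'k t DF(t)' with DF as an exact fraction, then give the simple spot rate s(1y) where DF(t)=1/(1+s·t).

step 1 [0.5y] zero: DF = P = 959/1000 ≈ 0.959000
step 2 [1y] swap r/2=263/9532: DF=(1 − 263/9532·(0.959000))/(1+263/9532) = 4737/5000 ≈ 0.947400

1 1/2 959/1000
2 1 4737/5000
s(1y) = (1/(4737/5000) − 1)/(1) = 263/4737 ≈ 5.5520%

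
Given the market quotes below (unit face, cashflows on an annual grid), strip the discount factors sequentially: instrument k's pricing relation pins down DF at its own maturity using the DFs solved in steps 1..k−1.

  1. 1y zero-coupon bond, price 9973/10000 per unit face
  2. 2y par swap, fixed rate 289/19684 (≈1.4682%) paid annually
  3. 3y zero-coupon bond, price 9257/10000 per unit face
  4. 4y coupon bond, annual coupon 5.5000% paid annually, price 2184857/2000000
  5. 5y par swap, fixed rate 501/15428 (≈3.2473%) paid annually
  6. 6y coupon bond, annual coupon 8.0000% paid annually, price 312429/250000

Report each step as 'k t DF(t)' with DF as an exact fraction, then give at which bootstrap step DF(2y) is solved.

1 1 9973/10000
2 2 9711/10000
3 3 9257/10000
4 4 4423/5000
5 5 8497/10000
6 6 8143/10000
DF(2y) is solved at step 2

step 1 [1y] zero: DF = P = 9973/10000 ≈ 0.997300
step 2 [2y] swap r/1=289/19684: DF=(1 − 289/19684·(0.997300))/(1+289/19684) = 9711/10000 ≈ 0.971100
step 3 [3y] zero: DF = P = 9257/10000 ≈ 0.925700
step 4 [4y] bond c/1=11/200: DF=(2184857/2000000 − 11/200·(0.997300+0.971100+0.925700))/(1+11/200) = 4423/5000 ≈ 0.884600
step 5 [5y] swap r/1=501/15428: DF=(1 − 501/15428·(0.997300+0.971100+0.925700+0.884600))/(1+501/15428) = 8497/10000 ≈ 0.849700
step 6 [6y] bond c/1=2/25: DF=(312429/250000 − 2/25·(0.997300+0.971100+0.925700+0.884600+0.849700))/(1+2/25) = 8143/10000 ≈ 0.814300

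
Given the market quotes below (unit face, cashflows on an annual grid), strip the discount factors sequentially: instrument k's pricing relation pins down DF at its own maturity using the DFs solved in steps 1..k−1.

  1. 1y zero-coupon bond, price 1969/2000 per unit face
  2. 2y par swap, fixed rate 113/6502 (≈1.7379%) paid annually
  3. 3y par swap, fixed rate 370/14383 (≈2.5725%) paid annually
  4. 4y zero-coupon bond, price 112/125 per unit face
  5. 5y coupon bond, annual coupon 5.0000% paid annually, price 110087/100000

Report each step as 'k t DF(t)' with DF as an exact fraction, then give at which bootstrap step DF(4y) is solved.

1 1 1969/2000
2 2 9661/10000
3 3 463/500
4 4 112/125
5 5 543/625
DF(4y) is solved at step 4

step 1 [1y] zero: DF = P = 1969/2000 ≈ 0.984500
step 2 [2y] swap r/1=113/6502: DF=(1 − 113/6502·(0.984500))/(1+113/6502) = 9661/10000 ≈ 0.966100
step 3 [3y] swap r/1=370/14383: DF=(1 − 370/14383·(0.984500+0.966100))/(1+370/14383) = 463/500 ≈ 0.926000
step 4 [4y] zero: DF = P = 112/125 ≈ 0.896000
step 5 [5y] bond c/1=1/20: DF=(110087/100000 − 1/20·(0.984500+0.966100+0.926000+0.896000))/(1+1/20) = 543/625 ≈ 0.868800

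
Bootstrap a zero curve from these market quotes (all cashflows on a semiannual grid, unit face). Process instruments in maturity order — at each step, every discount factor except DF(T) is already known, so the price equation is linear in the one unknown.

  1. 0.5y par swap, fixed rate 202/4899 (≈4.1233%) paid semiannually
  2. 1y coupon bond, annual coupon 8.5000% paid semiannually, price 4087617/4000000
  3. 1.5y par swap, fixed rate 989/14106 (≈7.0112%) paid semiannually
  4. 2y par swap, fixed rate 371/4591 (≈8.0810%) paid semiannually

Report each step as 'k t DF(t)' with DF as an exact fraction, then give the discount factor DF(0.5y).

step 1 [0.5y] swap r/2=101/4899: DF=(1 − 101/4899·(0))/(1+101/4899) = 4899/5000 ≈ 0.979800
step 2 [1y] bond c/2=17/400: DF=(4087617/4000000 − 17/400·(0.979800))/(1+17/400) = 9403/10000 ≈ 0.940300
step 3 [1.5y] swap r/2=989/28212: DF=(1 − 989/28212·(0.979800+0.940300))/(1+989/28212) = 9011/10000 ≈ 0.901100
step 4 [2y] swap r/2=371/9182: DF=(1 − 371/9182·(0.979800+0.940300+0.901100))/(1+371/9182) = 2129/2500 ≈ 0.851600

1 1/2 4899/5000
2 1 9403/10000
3 3/2 9011/10000
4 2 2129/2500
DF(0.5y) = 4899/5000 ≈ 0.979800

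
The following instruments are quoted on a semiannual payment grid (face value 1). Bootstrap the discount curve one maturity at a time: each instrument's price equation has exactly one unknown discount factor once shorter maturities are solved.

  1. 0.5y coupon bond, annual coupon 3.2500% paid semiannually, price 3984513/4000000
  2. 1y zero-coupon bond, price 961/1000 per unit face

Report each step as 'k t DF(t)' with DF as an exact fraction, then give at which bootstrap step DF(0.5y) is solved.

step 1 [0.5y] bond c/2=13/800: DF=(3984513/4000000 − 13/800·(0))/(1+13/800) = 4901/5000 ≈ 0.980200
step 2 [1y] zero: DF = P = 961/1000 ≈ 0.961000

1 1/2 4901/5000
2 1 961/1000
DF(0.5y) is solved at step 1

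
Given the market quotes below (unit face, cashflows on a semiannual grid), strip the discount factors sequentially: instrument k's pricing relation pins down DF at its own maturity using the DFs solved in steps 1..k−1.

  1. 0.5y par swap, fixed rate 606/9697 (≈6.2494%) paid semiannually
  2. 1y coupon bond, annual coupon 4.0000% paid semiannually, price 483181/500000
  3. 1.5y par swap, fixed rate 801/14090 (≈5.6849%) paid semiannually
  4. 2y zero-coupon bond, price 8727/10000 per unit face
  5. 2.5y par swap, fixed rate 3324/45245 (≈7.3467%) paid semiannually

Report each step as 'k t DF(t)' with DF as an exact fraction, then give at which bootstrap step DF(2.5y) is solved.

step 1 [0.5y] swap r/2=303/9697: DF=(1 − 303/9697·(0))/(1+303/9697) = 9697/10000 ≈ 0.969700
step 2 [1y] bond c/2=1/50: DF=(483181/500000 − 1/50·(0.969700))/(1+1/50) = 2321/2500 ≈ 0.928400
step 3 [1.5y] swap r/2=801/28180: DF=(1 − 801/28180·(0.969700+0.928400))/(1+801/28180) = 9199/10000 ≈ 0.919900
step 4 [2y] zero: DF = P = 8727/10000 ≈ 0.872700
step 5 [2.5y] swap r/2=1662/45245: DF=(1 − 1662/45245·(0.969700+0.928400+0.919900+0.872700))/(1+1662/45245) = 4169/5000 ≈ 0.833800

1 1/2 9697/10000
2 1 2321/2500
3 3/2 9199/10000
4 2 8727/10000
5 5/2 4169/5000
DF(2.5y) is solved at step 5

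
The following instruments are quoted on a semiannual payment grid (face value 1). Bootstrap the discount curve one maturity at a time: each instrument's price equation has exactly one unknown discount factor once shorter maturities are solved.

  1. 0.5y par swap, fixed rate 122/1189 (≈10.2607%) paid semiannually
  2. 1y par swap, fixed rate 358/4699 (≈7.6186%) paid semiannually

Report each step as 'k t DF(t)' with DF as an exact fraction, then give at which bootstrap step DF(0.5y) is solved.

step 1 [0.5y] swap r/2=61/1189: DF=(1 − 61/1189·(0))/(1+61/1189) = 1189/1250 ≈ 0.951200
step 2 [1y] swap r/2=179/4699: DF=(1 − 179/4699·(0.951200))/(1+179/4699) = 2321/2500 ≈ 0.928400

1 1/2 1189/1250
2 1 2321/2500
DF(0.5y) is solved at step 1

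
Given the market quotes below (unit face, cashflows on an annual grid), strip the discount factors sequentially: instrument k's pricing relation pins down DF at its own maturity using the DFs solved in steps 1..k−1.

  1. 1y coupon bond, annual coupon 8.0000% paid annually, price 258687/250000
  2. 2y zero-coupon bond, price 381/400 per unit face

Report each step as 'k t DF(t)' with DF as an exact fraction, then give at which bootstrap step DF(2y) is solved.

step 1 [1y] bond c/1=2/25: DF=(258687/250000 − 2/25·(0))/(1+2/25) = 9581/10000 ≈ 0.958100
step 2 [2y] zero: DF = P = 381/400 ≈ 0.952500

1 1 9581/10000
2 2 381/400
DF(2y) is solved at step 2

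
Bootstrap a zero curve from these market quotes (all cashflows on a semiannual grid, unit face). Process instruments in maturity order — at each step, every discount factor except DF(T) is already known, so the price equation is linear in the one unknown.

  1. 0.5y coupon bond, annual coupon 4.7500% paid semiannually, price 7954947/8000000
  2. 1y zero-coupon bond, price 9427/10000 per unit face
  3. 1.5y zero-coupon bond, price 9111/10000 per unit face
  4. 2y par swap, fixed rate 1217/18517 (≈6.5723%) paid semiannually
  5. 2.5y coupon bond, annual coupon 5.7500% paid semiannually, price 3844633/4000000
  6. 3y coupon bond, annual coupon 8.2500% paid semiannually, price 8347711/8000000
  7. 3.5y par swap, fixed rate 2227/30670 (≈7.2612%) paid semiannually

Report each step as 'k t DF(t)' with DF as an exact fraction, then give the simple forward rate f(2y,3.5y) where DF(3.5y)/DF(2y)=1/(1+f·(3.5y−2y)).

step 1 [0.5y] bond c/2=19/800: DF=(7954947/8000000 − 19/800·(0))/(1+19/800) = 9713/10000 ≈ 0.971300
step 2 [1y] zero: DF = P = 9427/10000 ≈ 0.942700
step 3 [1.5y] zero: DF = P = 9111/10000 ≈ 0.911100
step 4 [2y] swap r/2=1217/37034: DF=(1 − 1217/37034·(0.971300+0.942700+0.911100))/(1+1217/37034) = 8783/10000 ≈ 0.878300
step 5 [2.5y] bond c/2=23/800: DF=(3844633/4000000 − 23/800·(0.971300+0.942700+0.911100+0.878300))/(1+23/800) = 2077/2500 ≈ 0.830800
step 6 [3y] bond c/2=33/800: DF=(8347711/8000000 − 33/800·(0.971300+0.942700+0.911100+0.878300+0.830800))/(1+33/800) = 329/400 ≈ 0.822500
step 7 [3.5y] swap r/2=2227/61340: DF=(1 − 2227/61340·(0.971300+0.942700+0.911100+0.878300+0.830800+0.822500))/(1+2227/61340) = 7773/10000 ≈ 0.777300

1 1/2 9713/10000
2 1 9427/10000
3 3/2 9111/10000
4 2 8783/10000
5 5/2 2077/2500
6 3 329/400
7 7/2 7773/10000
f(2y,3.5y) = ((8783/10000)/(7773/10000) − 1)/(3/2) = 2020/23319 ≈ 8.6625%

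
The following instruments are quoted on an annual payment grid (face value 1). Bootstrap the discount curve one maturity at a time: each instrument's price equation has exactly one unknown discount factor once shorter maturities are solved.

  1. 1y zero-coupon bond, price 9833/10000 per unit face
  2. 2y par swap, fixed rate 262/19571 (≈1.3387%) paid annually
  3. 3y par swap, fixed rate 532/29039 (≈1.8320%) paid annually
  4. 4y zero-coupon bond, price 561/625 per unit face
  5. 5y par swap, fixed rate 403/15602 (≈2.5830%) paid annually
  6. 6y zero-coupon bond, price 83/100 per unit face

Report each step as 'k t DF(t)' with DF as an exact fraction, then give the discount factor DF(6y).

step 1 [1y] zero: DF = P = 9833/10000 ≈ 0.983300
step 2 [2y] swap r/1=262/19571: DF=(1 − 262/19571·(0.983300))/(1+262/19571) = 4869/5000 ≈ 0.973800
step 3 [3y] swap r/1=532/29039: DF=(1 − 532/29039·(0.983300+0.973800))/(1+532/29039) = 2367/2500 ≈ 0.946800
step 4 [4y] zero: DF = P = 561/625 ≈ 0.897600
step 5 [5y] swap r/1=403/15602: DF=(1 − 403/15602·(0.983300+0.973800+0.946800+0.897600))/(1+403/15602) = 8791/10000 ≈ 0.879100
step 6 [6y] zero: DF = P = 83/100 ≈ 0.830000

1 1 9833/10000
2 2 4869/5000
3 3 2367/2500
4 4 561/625
5 5 8791/10000
6 6 83/100
DF(6y) = 83/100 ≈ 0.830000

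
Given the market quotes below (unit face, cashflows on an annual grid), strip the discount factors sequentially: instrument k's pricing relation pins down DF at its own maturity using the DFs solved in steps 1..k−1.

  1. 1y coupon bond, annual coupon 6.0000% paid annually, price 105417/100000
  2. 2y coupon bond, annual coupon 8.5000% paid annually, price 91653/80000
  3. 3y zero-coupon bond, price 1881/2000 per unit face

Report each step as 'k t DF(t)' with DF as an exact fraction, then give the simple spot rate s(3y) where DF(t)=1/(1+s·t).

1 1 1989/2000
2 2 489/500
3 3 1881/2000
s(3y) = (1/(1881/2000) − 1)/(3) = 119/5643 ≈ 2.1088%

step 1 [1y] bond c/1=3/50: DF=(105417/100000 − 3/50·(0))/(1+3/50) = 1989/2000 ≈ 0.994500
step 2 [2y] bond c/1=17/200: DF=(91653/80000 − 17/200·(0.994500))/(1+17/200) = 489/500 ≈ 0.978000
step 3 [3y] zero: DF = P = 1881/2000 ≈ 0.940500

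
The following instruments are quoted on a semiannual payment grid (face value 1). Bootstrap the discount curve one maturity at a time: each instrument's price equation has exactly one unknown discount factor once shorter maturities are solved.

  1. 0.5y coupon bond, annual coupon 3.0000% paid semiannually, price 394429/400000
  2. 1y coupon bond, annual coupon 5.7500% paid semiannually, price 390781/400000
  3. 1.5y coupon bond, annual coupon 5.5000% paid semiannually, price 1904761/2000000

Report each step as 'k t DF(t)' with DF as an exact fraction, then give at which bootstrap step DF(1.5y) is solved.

step 1 [0.5y] bond c/2=3/200: DF=(394429/400000 − 3/200·(0))/(1+3/200) = 1943/2000 ≈ 0.971500
step 2 [1y] bond c/2=23/800: DF=(390781/400000 − 23/800·(0.971500))/(1+23/800) = 369/400 ≈ 0.922500
step 3 [1.5y] bond c/2=11/400: DF=(1904761/2000000 − 11/400·(0.971500+0.922500))/(1+11/400) = 4381/5000 ≈ 0.876200

1 1/2 1943/2000
2 1 369/400
3 3/2 4381/5000
DF(1.5y) is solved at step 3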